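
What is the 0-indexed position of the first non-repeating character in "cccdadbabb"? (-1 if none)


Input: cccdadbabb
Character frequencies:
  'a': 2
  'b': 3
  'c': 3
  'd': 2
Scanning left to right for freq == 1:
  Position 0 ('c'): freq=3, skip
  Position 1 ('c'): freq=3, skip
  Position 2 ('c'): freq=3, skip
  Position 3 ('d'): freq=2, skip
  Position 4 ('a'): freq=2, skip
  Position 5 ('d'): freq=2, skip
  Position 6 ('b'): freq=3, skip
  Position 7 ('a'): freq=2, skip
  Position 8 ('b'): freq=3, skip
  Position 9 ('b'): freq=3, skip
  No unique character found => answer = -1

-1


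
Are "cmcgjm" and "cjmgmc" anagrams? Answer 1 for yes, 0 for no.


Strings: "cmcgjm", "cjmgmc"
Sorted first:  ccgjmm
Sorted second: ccgjmm
Sorted forms match => anagrams

1


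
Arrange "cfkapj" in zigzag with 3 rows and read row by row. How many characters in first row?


Zigzag "cfkapj" into 3 rows:
Placing characters:
  'c' => row 0
  'f' => row 1
  'k' => row 2
  'a' => row 1
  'p' => row 0
  'j' => row 1
Rows:
  Row 0: "cp"
  Row 1: "faj"
  Row 2: "k"
First row length: 2

2


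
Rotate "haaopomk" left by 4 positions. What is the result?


Input: "haaopomk", rotate left by 4
First 4 characters: "haao"
Remaining characters: "pomk"
Concatenate remaining + first: "pomk" + "haao" = "pomkhaao"

pomkhaao


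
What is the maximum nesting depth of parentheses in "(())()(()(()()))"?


Input: "(())()(()(()()))"
Tracking depth:
  Position 0 '(': depth becomes 1
  Position 1 '(': depth becomes 2
  Position 2 ')': depth becomes 1
  Position 3 ')': depth becomes 0
  Position 4 '(': depth becomes 1
  Position 5 ')': depth becomes 0
  Position 6 '(': depth becomes 1
  Position 7 '(': depth becomes 2
  Position 8 ')': depth becomes 1
  Position 9 '(': depth becomes 2
  Position 10 '(': depth becomes 3
  Position 11 ')': depth becomes 2
  Position 12 '(': depth becomes 3
  Position 13 ')': depth becomes 2
  Position 14 ')': depth becomes 1
  Position 15 ')': depth becomes 0
Maximum depth reached: 3

3


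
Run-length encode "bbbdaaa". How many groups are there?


Input: bbbdaaa
Scanning for consecutive runs:
  Group 1: 'b' x 3 (positions 0-2)
  Group 2: 'd' x 1 (positions 3-3)
  Group 3: 'a' x 3 (positions 4-6)
Total groups: 3

3


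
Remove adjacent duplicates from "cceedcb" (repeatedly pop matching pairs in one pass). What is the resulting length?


Input: cceedcb
Stack-based adjacent duplicate removal:
  Read 'c': push. Stack: c
  Read 'c': matches stack top 'c' => pop. Stack: (empty)
  Read 'e': push. Stack: e
  Read 'e': matches stack top 'e' => pop. Stack: (empty)
  Read 'd': push. Stack: d
  Read 'c': push. Stack: dc
  Read 'b': push. Stack: dcb
Final stack: "dcb" (length 3)

3


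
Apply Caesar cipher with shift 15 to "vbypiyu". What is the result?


Caesar cipher: shift "vbypiyu" by 15
  'v' (pos 21) + 15 = pos 10 = 'k'
  'b' (pos 1) + 15 = pos 16 = 'q'
  'y' (pos 24) + 15 = pos 13 = 'n'
  'p' (pos 15) + 15 = pos 4 = 'e'
  'i' (pos 8) + 15 = pos 23 = 'x'
  'y' (pos 24) + 15 = pos 13 = 'n'
  'u' (pos 20) + 15 = pos 9 = 'j'
Result: kqnexnj

kqnexnj


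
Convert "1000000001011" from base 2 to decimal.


Input: "1000000001011" in base 2
Positional expansion:
  Digit '1' (value 1) x 2^12 = 4096
  Digit '0' (value 0) x 2^11 = 0
  Digit '0' (value 0) x 2^10 = 0
  Digit '0' (value 0) x 2^9 = 0
  Digit '0' (value 0) x 2^8 = 0
  Digit '0' (value 0) x 2^7 = 0
  Digit '0' (value 0) x 2^6 = 0
  Digit '0' (value 0) x 2^5 = 0
  Digit '0' (value 0) x 2^4 = 0
  Digit '1' (value 1) x 2^3 = 8
  Digit '0' (value 0) x 2^2 = 0
  Digit '1' (value 1) x 2^1 = 2
  Digit '1' (value 1) x 2^0 = 1
Sum = 4107

4107


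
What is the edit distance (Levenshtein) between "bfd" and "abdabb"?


Computing edit distance: "bfd" -> "abdabb"
DP table:
           a    b    d    a    b    b
      0    1    2    3    4    5    6
  b   1    1    1    2    3    4    5
  f   2    2    2    2    3    4    5
  d   3    3    3    2    3    4    5
Edit distance = dp[3][6] = 5

5


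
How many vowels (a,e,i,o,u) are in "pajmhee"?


Input: pajmhee
Checking each character:
  'p' at position 0: consonant
  'a' at position 1: vowel (running total: 1)
  'j' at position 2: consonant
  'm' at position 3: consonant
  'h' at position 4: consonant
  'e' at position 5: vowel (running total: 2)
  'e' at position 6: vowel (running total: 3)
Total vowels: 3

3


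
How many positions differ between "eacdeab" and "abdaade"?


Comparing "eacdeab" and "abdaade" position by position:
  Position 0: 'e' vs 'a' => DIFFER
  Position 1: 'a' vs 'b' => DIFFER
  Position 2: 'c' vs 'd' => DIFFER
  Position 3: 'd' vs 'a' => DIFFER
  Position 4: 'e' vs 'a' => DIFFER
  Position 5: 'a' vs 'd' => DIFFER
  Position 6: 'b' vs 'e' => DIFFER
Positions that differ: 7

7


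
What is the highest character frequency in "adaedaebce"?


Input: adaedaebce
Character counts:
  'a': 3
  'b': 1
  'c': 1
  'd': 2
  'e': 3
Maximum frequency: 3

3


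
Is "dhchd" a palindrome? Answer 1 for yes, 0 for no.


Input: dhchd
Reversed: dhchd
  Compare pos 0 ('d') with pos 4 ('d'): match
  Compare pos 1 ('h') with pos 3 ('h'): match
Result: palindrome

1


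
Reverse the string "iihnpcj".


Input: iihnpcj
Reading characters right to left:
  Position 6: 'j'
  Position 5: 'c'
  Position 4: 'p'
  Position 3: 'n'
  Position 2: 'h'
  Position 1: 'i'
  Position 0: 'i'
Reversed: jcpnhii

jcpnhii


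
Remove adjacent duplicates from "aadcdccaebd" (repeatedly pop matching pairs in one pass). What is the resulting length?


Input: aadcdccaebd
Stack-based adjacent duplicate removal:
  Read 'a': push. Stack: a
  Read 'a': matches stack top 'a' => pop. Stack: (empty)
  Read 'd': push. Stack: d
  Read 'c': push. Stack: dc
  Read 'd': push. Stack: dcd
  Read 'c': push. Stack: dcdc
  Read 'c': matches stack top 'c' => pop. Stack: dcd
  Read 'a': push. Stack: dcda
  Read 'e': push. Stack: dcdae
  Read 'b': push. Stack: dcdaeb
  Read 'd': push. Stack: dcdaebd
Final stack: "dcdaebd" (length 7)

7


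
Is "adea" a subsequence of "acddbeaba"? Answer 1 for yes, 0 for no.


Check if "adea" is a subsequence of "acddbeaba"
Greedy scan:
  Position 0 ('a'): matches sub[0] = 'a'
  Position 1 ('c'): no match needed
  Position 2 ('d'): matches sub[1] = 'd'
  Position 3 ('d'): no match needed
  Position 4 ('b'): no match needed
  Position 5 ('e'): matches sub[2] = 'e'
  Position 6 ('a'): matches sub[3] = 'a'
  Position 7 ('b'): no match needed
  Position 8 ('a'): no match needed
All 4 characters matched => is a subsequence

1


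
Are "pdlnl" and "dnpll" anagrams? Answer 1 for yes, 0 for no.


Strings: "pdlnl", "dnpll"
Sorted first:  dllnp
Sorted second: dllnp
Sorted forms match => anagrams

1


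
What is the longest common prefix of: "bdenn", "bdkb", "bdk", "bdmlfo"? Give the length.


Words: bdenn, bdkb, bdk, bdmlfo
  Position 0: all 'b' => match
  Position 1: all 'd' => match
  Position 2: ('e', 'k', 'k', 'm') => mismatch, stop
LCP = "bd" (length 2)

2


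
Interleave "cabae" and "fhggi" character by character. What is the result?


Interleaving "cabae" and "fhggi":
  Position 0: 'c' from first, 'f' from second => "cf"
  Position 1: 'a' from first, 'h' from second => "ah"
  Position 2: 'b' from first, 'g' from second => "bg"
  Position 3: 'a' from first, 'g' from second => "ag"
  Position 4: 'e' from first, 'i' from second => "ei"
Result: cfahbgagei

cfahbgagei


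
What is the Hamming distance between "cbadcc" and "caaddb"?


Comparing "cbadcc" and "caaddb" position by position:
  Position 0: 'c' vs 'c' => same
  Position 1: 'b' vs 'a' => differ
  Position 2: 'a' vs 'a' => same
  Position 3: 'd' vs 'd' => same
  Position 4: 'c' vs 'd' => differ
  Position 5: 'c' vs 'b' => differ
Total differences (Hamming distance): 3

3


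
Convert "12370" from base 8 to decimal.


Input: "12370" in base 8
Positional expansion:
  Digit '1' (value 1) x 8^4 = 4096
  Digit '2' (value 2) x 8^3 = 1024
  Digit '3' (value 3) x 8^2 = 192
  Digit '7' (value 7) x 8^1 = 56
  Digit '0' (value 0) x 8^0 = 0
Sum = 5368

5368


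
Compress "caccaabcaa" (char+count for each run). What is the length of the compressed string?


Input: caccaabcaa
Runs:
  'c' x 1 => "c1"
  'a' x 1 => "a1"
  'c' x 2 => "c2"
  'a' x 2 => "a2"
  'b' x 1 => "b1"
  'c' x 1 => "c1"
  'a' x 2 => "a2"
Compressed: "c1a1c2a2b1c1a2"
Compressed length: 14

14


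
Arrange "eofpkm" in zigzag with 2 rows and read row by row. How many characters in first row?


Zigzag "eofpkm" into 2 rows:
Placing characters:
  'e' => row 0
  'o' => row 1
  'f' => row 0
  'p' => row 1
  'k' => row 0
  'm' => row 1
Rows:
  Row 0: "efk"
  Row 1: "opm"
First row length: 3

3


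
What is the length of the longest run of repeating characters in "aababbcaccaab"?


Input: "aababbcaccaab"
Scanning for longest run:
  Position 1 ('a'): continues run of 'a', length=2
  Position 2 ('b'): new char, reset run to 1
  Position 3 ('a'): new char, reset run to 1
  Position 4 ('b'): new char, reset run to 1
  Position 5 ('b'): continues run of 'b', length=2
  Position 6 ('c'): new char, reset run to 1
  Position 7 ('a'): new char, reset run to 1
  Position 8 ('c'): new char, reset run to 1
  Position 9 ('c'): continues run of 'c', length=2
  Position 10 ('a'): new char, reset run to 1
  Position 11 ('a'): continues run of 'a', length=2
  Position 12 ('b'): new char, reset run to 1
Longest run: 'a' with length 2

2


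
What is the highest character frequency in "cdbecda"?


Input: cdbecda
Character counts:
  'a': 1
  'b': 1
  'c': 2
  'd': 2
  'e': 1
Maximum frequency: 2

2


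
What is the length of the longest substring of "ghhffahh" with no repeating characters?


Input: "ghhffahh"
Sliding window (track last position of each char):
  Position 0 ('g'): window [0,0] length 1 -- new best
  Position 1 ('h'): window [0,1] length 2 -- new best
  Position 2 ('h'): repeat (last at 1), move window start to 2
  Position 2 ('h'): window [2,2] length 1
  Position 3 ('f'): window [2,3] length 2
  Position 4 ('f'): repeat (last at 3), move window start to 4
  Position 4 ('f'): window [4,4] length 1
  Position 5 ('a'): window [4,5] length 2
  Position 6 ('h'): window [4,6] length 3 -- new best
  Position 7 ('h'): repeat (last at 6), move window start to 7
  Position 7 ('h'): window [7,7] length 1
Longest substring with no repeats: "fah" with length 3

3


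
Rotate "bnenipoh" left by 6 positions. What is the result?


Input: "bnenipoh", rotate left by 6
First 6 characters: "bnenip"
Remaining characters: "oh"
Concatenate remaining + first: "oh" + "bnenip" = "ohbnenip"

ohbnenip


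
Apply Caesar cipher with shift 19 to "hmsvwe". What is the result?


Caesar cipher: shift "hmsvwe" by 19
  'h' (pos 7) + 19 = pos 0 = 'a'
  'm' (pos 12) + 19 = pos 5 = 'f'
  's' (pos 18) + 19 = pos 11 = 'l'
  'v' (pos 21) + 19 = pos 14 = 'o'
  'w' (pos 22) + 19 = pos 15 = 'p'
  'e' (pos 4) + 19 = pos 23 = 'x'
Result: aflopx

aflopx


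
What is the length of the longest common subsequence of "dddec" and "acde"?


LCS of "dddec" and "acde"
DP table:
           a    c    d    e
      0    0    0    0    0
  d   0    0    0    1    1
  d   0    0    0    1    1
  d   0    0    0    1    1
  e   0    0    0    1    2
  c   0    0    1    1    2
LCS length = dp[5][4] = 2

2


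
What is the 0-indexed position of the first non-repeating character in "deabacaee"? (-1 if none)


Input: deabacaee
Character frequencies:
  'a': 3
  'b': 1
  'c': 1
  'd': 1
  'e': 3
Scanning left to right for freq == 1:
  Position 0 ('d'): unique! => answer = 0

0


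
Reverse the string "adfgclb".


Input: adfgclb
Reading characters right to left:
  Position 6: 'b'
  Position 5: 'l'
  Position 4: 'c'
  Position 3: 'g'
  Position 2: 'f'
  Position 1: 'd'
  Position 0: 'a'
Reversed: blcgfda

blcgfda


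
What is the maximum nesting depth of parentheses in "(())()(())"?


Input: "(())()(())"
Tracking depth:
  Position 0 '(': depth becomes 1
  Position 1 '(': depth becomes 2
  Position 2 ')': depth becomes 1
  Position 3 ')': depth becomes 0
  Position 4 '(': depth becomes 1
  Position 5 ')': depth becomes 0
  Position 6 '(': depth becomes 1
  Position 7 '(': depth becomes 2
  Position 8 ')': depth becomes 1
  Position 9 ')': depth becomes 0
Maximum depth reached: 2

2


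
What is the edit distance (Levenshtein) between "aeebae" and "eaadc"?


Computing edit distance: "aeebae" -> "eaadc"
DP table:
           e    a    a    d    c
      0    1    2    3    4    5
  a   1    1    1    2    3    4
  e   2    1    2    2    3    4
  e   3    2    2    3    3    4
  b   4    3    3    3    4    4
  a   5    4    3    3    4    5
  e   6    5    4    4    4    5
Edit distance = dp[6][5] = 5

5


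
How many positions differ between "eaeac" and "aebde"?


Comparing "eaeac" and "aebde" position by position:
  Position 0: 'e' vs 'a' => DIFFER
  Position 1: 'a' vs 'e' => DIFFER
  Position 2: 'e' vs 'b' => DIFFER
  Position 3: 'a' vs 'd' => DIFFER
  Position 4: 'c' vs 'e' => DIFFER
Positions that differ: 5

5


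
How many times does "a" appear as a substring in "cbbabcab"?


Searching for "a" in "cbbabcab"
Scanning each position:
  Position 0: "c" => no
  Position 1: "b" => no
  Position 2: "b" => no
  Position 3: "a" => MATCH
  Position 4: "b" => no
  Position 5: "c" => no
  Position 6: "a" => MATCH
  Position 7: "b" => no
Total occurrences: 2

2


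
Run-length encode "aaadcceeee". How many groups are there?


Input: aaadcceeee
Scanning for consecutive runs:
  Group 1: 'a' x 3 (positions 0-2)
  Group 2: 'd' x 1 (positions 3-3)
  Group 3: 'c' x 2 (positions 4-5)
  Group 4: 'e' x 4 (positions 6-9)
Total groups: 4

4


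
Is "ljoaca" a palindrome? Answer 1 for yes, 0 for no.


Input: ljoaca
Reversed: acaojl
  Compare pos 0 ('l') with pos 5 ('a'): MISMATCH
  Compare pos 1 ('j') with pos 4 ('c'): MISMATCH
  Compare pos 2 ('o') with pos 3 ('a'): MISMATCH
Result: not a palindrome

0


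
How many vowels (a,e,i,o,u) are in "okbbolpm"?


Input: okbbolpm
Checking each character:
  'o' at position 0: vowel (running total: 1)
  'k' at position 1: consonant
  'b' at position 2: consonant
  'b' at position 3: consonant
  'o' at position 4: vowel (running total: 2)
  'l' at position 5: consonant
  'p' at position 6: consonant
  'm' at position 7: consonant
Total vowels: 2

2


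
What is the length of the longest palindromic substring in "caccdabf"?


Input: "caccdabf"
Checking substrings for palindromes:
  [0:3] "cac" (len 3) => palindrome
  [2:4] "cc" (len 2) => palindrome
Longest palindromic substring: "cac" with length 3

3


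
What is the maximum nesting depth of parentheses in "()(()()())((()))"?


Input: "()(()()())((()))"
Tracking depth:
  Position 0 '(': depth becomes 1
  Position 1 ')': depth becomes 0
  Position 2 '(': depth becomes 1
  Position 3 '(': depth becomes 2
  Position 4 ')': depth becomes 1
  Position 5 '(': depth becomes 2
  Position 6 ')': depth becomes 1
  Position 7 '(': depth becomes 2
  Position 8 ')': depth becomes 1
  Position 9 ')': depth becomes 0
  Position 10 '(': depth becomes 1
  Position 11 '(': depth becomes 2
  Position 12 '(': depth becomes 3
  Position 13 ')': depth becomes 2
  Position 14 ')': depth becomes 1
  Position 15 ')': depth becomes 0
Maximum depth reached: 3

3


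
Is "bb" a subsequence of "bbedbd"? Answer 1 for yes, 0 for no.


Check if "bb" is a subsequence of "bbedbd"
Greedy scan:
  Position 0 ('b'): matches sub[0] = 'b'
  Position 1 ('b'): matches sub[1] = 'b'
  Position 2 ('e'): no match needed
  Position 3 ('d'): no match needed
  Position 4 ('b'): no match needed
  Position 5 ('d'): no match needed
All 2 characters matched => is a subsequence

1


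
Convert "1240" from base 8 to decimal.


Input: "1240" in base 8
Positional expansion:
  Digit '1' (value 1) x 8^3 = 512
  Digit '2' (value 2) x 8^2 = 128
  Digit '4' (value 4) x 8^1 = 32
  Digit '0' (value 0) x 8^0 = 0
Sum = 672

672


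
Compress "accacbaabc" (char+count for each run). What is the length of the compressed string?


Input: accacbaabc
Runs:
  'a' x 1 => "a1"
  'c' x 2 => "c2"
  'a' x 1 => "a1"
  'c' x 1 => "c1"
  'b' x 1 => "b1"
  'a' x 2 => "a2"
  'b' x 1 => "b1"
  'c' x 1 => "c1"
Compressed: "a1c2a1c1b1a2b1c1"
Compressed length: 16

16


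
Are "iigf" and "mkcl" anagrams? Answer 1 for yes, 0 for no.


Strings: "iigf", "mkcl"
Sorted first:  fgii
Sorted second: cklm
Differ at position 0: 'f' vs 'c' => not anagrams

0


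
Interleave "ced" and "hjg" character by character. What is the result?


Interleaving "ced" and "hjg":
  Position 0: 'c' from first, 'h' from second => "ch"
  Position 1: 'e' from first, 'j' from second => "ej"
  Position 2: 'd' from first, 'g' from second => "dg"
Result: chejdg

chejdg


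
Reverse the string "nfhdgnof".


Input: nfhdgnof
Reading characters right to left:
  Position 7: 'f'
  Position 6: 'o'
  Position 5: 'n'
  Position 4: 'g'
  Position 3: 'd'
  Position 2: 'h'
  Position 1: 'f'
  Position 0: 'n'
Reversed: fongdhfn

fongdhfn


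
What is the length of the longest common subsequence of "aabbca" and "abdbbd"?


LCS of "aabbca" and "abdbbd"
DP table:
           a    b    d    b    b    d
      0    0    0    0    0    0    0
  a   0    1    1    1    1    1    1
  a   0    1    1    1    1    1    1
  b   0    1    2    2    2    2    2
  b   0    1    2    2    3    3    3
  c   0    1    2    2    3    3    3
  a   0    1    2    2    3    3    3
LCS length = dp[6][6] = 3

3


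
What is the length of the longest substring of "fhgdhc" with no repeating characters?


Input: "fhgdhc"
Sliding window (track last position of each char):
  Position 0 ('f'): window [0,0] length 1 -- new best
  Position 1 ('h'): window [0,1] length 2 -- new best
  Position 2 ('g'): window [0,2] length 3 -- new best
  Position 3 ('d'): window [0,3] length 4 -- new best
  Position 4 ('h'): repeat (last at 1), move window start to 2
  Position 4 ('h'): window [2,4] length 3
  Position 5 ('c'): window [2,5] length 4
Longest substring with no repeats: "fhgd" with length 4

4


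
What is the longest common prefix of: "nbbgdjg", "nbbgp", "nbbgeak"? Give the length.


Words: nbbgdjg, nbbgp, nbbgeak
  Position 0: all 'n' => match
  Position 1: all 'b' => match
  Position 2: all 'b' => match
  Position 3: all 'g' => match
  Position 4: ('d', 'p', 'e') => mismatch, stop
LCP = "nbbg" (length 4)

4


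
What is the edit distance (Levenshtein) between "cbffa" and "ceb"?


Computing edit distance: "cbffa" -> "ceb"
DP table:
           c    e    b
      0    1    2    3
  c   1    0    1    2
  b   2    1    1    1
  f   3    2    2    2
  f   4    3    3    3
  a   5    4    4    4
Edit distance = dp[5][3] = 4

4


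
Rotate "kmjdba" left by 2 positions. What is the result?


Input: "kmjdba", rotate left by 2
First 2 characters: "km"
Remaining characters: "jdba"
Concatenate remaining + first: "jdba" + "km" = "jdbakm"

jdbakm


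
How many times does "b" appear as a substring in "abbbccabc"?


Searching for "b" in "abbbccabc"
Scanning each position:
  Position 0: "a" => no
  Position 1: "b" => MATCH
  Position 2: "b" => MATCH
  Position 3: "b" => MATCH
  Position 4: "c" => no
  Position 5: "c" => no
  Position 6: "a" => no
  Position 7: "b" => MATCH
  Position 8: "c" => no
Total occurrences: 4

4


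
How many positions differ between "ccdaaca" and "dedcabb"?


Comparing "ccdaaca" and "dedcabb" position by position:
  Position 0: 'c' vs 'd' => DIFFER
  Position 1: 'c' vs 'e' => DIFFER
  Position 2: 'd' vs 'd' => same
  Position 3: 'a' vs 'c' => DIFFER
  Position 4: 'a' vs 'a' => same
  Position 5: 'c' vs 'b' => DIFFER
  Position 6: 'a' vs 'b' => DIFFER
Positions that differ: 5

5


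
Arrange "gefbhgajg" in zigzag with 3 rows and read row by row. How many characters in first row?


Zigzag "gefbhgajg" into 3 rows:
Placing characters:
  'g' => row 0
  'e' => row 1
  'f' => row 2
  'b' => row 1
  'h' => row 0
  'g' => row 1
  'a' => row 2
  'j' => row 1
  'g' => row 0
Rows:
  Row 0: "ghg"
  Row 1: "ebgj"
  Row 2: "fa"
First row length: 3

3


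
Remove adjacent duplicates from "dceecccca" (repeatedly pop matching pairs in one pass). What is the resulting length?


Input: dceecccca
Stack-based adjacent duplicate removal:
  Read 'd': push. Stack: d
  Read 'c': push. Stack: dc
  Read 'e': push. Stack: dce
  Read 'e': matches stack top 'e' => pop. Stack: dc
  Read 'c': matches stack top 'c' => pop. Stack: d
  Read 'c': push. Stack: dc
  Read 'c': matches stack top 'c' => pop. Stack: d
  Read 'c': push. Stack: dc
  Read 'a': push. Stack: dca
Final stack: "dca" (length 3)

3


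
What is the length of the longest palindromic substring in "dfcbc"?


Input: "dfcbc"
Checking substrings for palindromes:
  [2:5] "cbc" (len 3) => palindrome
Longest palindromic substring: "cbc" with length 3

3


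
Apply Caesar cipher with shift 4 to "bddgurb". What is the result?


Caesar cipher: shift "bddgurb" by 4
  'b' (pos 1) + 4 = pos 5 = 'f'
  'd' (pos 3) + 4 = pos 7 = 'h'
  'd' (pos 3) + 4 = pos 7 = 'h'
  'g' (pos 6) + 4 = pos 10 = 'k'
  'u' (pos 20) + 4 = pos 24 = 'y'
  'r' (pos 17) + 4 = pos 21 = 'v'
  'b' (pos 1) + 4 = pos 5 = 'f'
Result: fhhkyvf

fhhkyvf


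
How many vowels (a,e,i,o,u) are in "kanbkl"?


Input: kanbkl
Checking each character:
  'k' at position 0: consonant
  'a' at position 1: vowel (running total: 1)
  'n' at position 2: consonant
  'b' at position 3: consonant
  'k' at position 4: consonant
  'l' at position 5: consonant
Total vowels: 1

1


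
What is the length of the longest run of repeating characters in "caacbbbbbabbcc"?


Input: "caacbbbbbabbcc"
Scanning for longest run:
  Position 1 ('a'): new char, reset run to 1
  Position 2 ('a'): continues run of 'a', length=2
  Position 3 ('c'): new char, reset run to 1
  Position 4 ('b'): new char, reset run to 1
  Position 5 ('b'): continues run of 'b', length=2
  Position 6 ('b'): continues run of 'b', length=3
  Position 7 ('b'): continues run of 'b', length=4
  Position 8 ('b'): continues run of 'b', length=5
  Position 9 ('a'): new char, reset run to 1
  Position 10 ('b'): new char, reset run to 1
  Position 11 ('b'): continues run of 'b', length=2
  Position 12 ('c'): new char, reset run to 1
  Position 13 ('c'): continues run of 'c', length=2
Longest run: 'b' with length 5

5


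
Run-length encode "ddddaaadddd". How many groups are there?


Input: ddddaaadddd
Scanning for consecutive runs:
  Group 1: 'd' x 4 (positions 0-3)
  Group 2: 'a' x 3 (positions 4-6)
  Group 3: 'd' x 4 (positions 7-10)
Total groups: 3

3


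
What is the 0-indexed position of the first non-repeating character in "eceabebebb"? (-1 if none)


Input: eceabebebb
Character frequencies:
  'a': 1
  'b': 4
  'c': 1
  'e': 4
Scanning left to right for freq == 1:
  Position 0 ('e'): freq=4, skip
  Position 1 ('c'): unique! => answer = 1

1


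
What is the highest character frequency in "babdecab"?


Input: babdecab
Character counts:
  'a': 2
  'b': 3
  'c': 1
  'd': 1
  'e': 1
Maximum frequency: 3

3


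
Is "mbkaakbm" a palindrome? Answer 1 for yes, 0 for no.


Input: mbkaakbm
Reversed: mbkaakbm
  Compare pos 0 ('m') with pos 7 ('m'): match
  Compare pos 1 ('b') with pos 6 ('b'): match
  Compare pos 2 ('k') with pos 5 ('k'): match
  Compare pos 3 ('a') with pos 4 ('a'): match
Result: palindrome

1


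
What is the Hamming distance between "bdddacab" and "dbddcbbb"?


Comparing "bdddacab" and "dbddcbbb" position by position:
  Position 0: 'b' vs 'd' => differ
  Position 1: 'd' vs 'b' => differ
  Position 2: 'd' vs 'd' => same
  Position 3: 'd' vs 'd' => same
  Position 4: 'a' vs 'c' => differ
  Position 5: 'c' vs 'b' => differ
  Position 6: 'a' vs 'b' => differ
  Position 7: 'b' vs 'b' => same
Total differences (Hamming distance): 5

5


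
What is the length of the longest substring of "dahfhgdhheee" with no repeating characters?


Input: "dahfhgdhheee"
Sliding window (track last position of each char):
  Position 0 ('d'): window [0,0] length 1 -- new best
  Position 1 ('a'): window [0,1] length 2 -- new best
  Position 2 ('h'): window [0,2] length 3 -- new best
  Position 3 ('f'): window [0,3] length 4 -- new best
  Position 4 ('h'): repeat (last at 2), move window start to 3
  Position 4 ('h'): window [3,4] length 2
  Position 5 ('g'): window [3,5] length 3
  Position 6 ('d'): window [3,6] length 4
  Position 7 ('h'): repeat (last at 4), move window start to 5
  Position 7 ('h'): window [5,7] length 3
  Position 8 ('h'): repeat (last at 7), move window start to 8
  Position 8 ('h'): window [8,8] length 1
  Position 9 ('e'): window [8,9] length 2
  Position 10 ('e'): repeat (last at 9), move window start to 10
  Position 10 ('e'): window [10,10] length 1
  Position 11 ('e'): repeat (last at 10), move window start to 11
  Position 11 ('e'): window [11,11] length 1
Longest substring with no repeats: "dahf" with length 4

4


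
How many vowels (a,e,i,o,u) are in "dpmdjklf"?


Input: dpmdjklf
Checking each character:
  'd' at position 0: consonant
  'p' at position 1: consonant
  'm' at position 2: consonant
  'd' at position 3: consonant
  'j' at position 4: consonant
  'k' at position 5: consonant
  'l' at position 6: consonant
  'f' at position 7: consonant
Total vowels: 0

0


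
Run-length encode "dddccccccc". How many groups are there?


Input: dddccccccc
Scanning for consecutive runs:
  Group 1: 'd' x 3 (positions 0-2)
  Group 2: 'c' x 7 (positions 3-9)
Total groups: 2

2


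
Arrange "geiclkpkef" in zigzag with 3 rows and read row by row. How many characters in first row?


Zigzag "geiclkpkef" into 3 rows:
Placing characters:
  'g' => row 0
  'e' => row 1
  'i' => row 2
  'c' => row 1
  'l' => row 0
  'k' => row 1
  'p' => row 2
  'k' => row 1
  'e' => row 0
  'f' => row 1
Rows:
  Row 0: "gle"
  Row 1: "eckkf"
  Row 2: "ip"
First row length: 3

3


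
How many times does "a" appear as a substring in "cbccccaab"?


Searching for "a" in "cbccccaab"
Scanning each position:
  Position 0: "c" => no
  Position 1: "b" => no
  Position 2: "c" => no
  Position 3: "c" => no
  Position 4: "c" => no
  Position 5: "c" => no
  Position 6: "a" => MATCH
  Position 7: "a" => MATCH
  Position 8: "b" => no
Total occurrences: 2

2


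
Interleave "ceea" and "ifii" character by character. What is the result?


Interleaving "ceea" and "ifii":
  Position 0: 'c' from first, 'i' from second => "ci"
  Position 1: 'e' from first, 'f' from second => "ef"
  Position 2: 'e' from first, 'i' from second => "ei"
  Position 3: 'a' from first, 'i' from second => "ai"
Result: ciefeiai

ciefeiai


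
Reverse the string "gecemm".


Input: gecemm
Reading characters right to left:
  Position 5: 'm'
  Position 4: 'm'
  Position 3: 'e'
  Position 2: 'c'
  Position 1: 'e'
  Position 0: 'g'
Reversed: mmeceg

mmeceg


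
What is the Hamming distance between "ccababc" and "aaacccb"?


Comparing "ccababc" and "aaacccb" position by position:
  Position 0: 'c' vs 'a' => differ
  Position 1: 'c' vs 'a' => differ
  Position 2: 'a' vs 'a' => same
  Position 3: 'b' vs 'c' => differ
  Position 4: 'a' vs 'c' => differ
  Position 5: 'b' vs 'c' => differ
  Position 6: 'c' vs 'b' => differ
Total differences (Hamming distance): 6

6


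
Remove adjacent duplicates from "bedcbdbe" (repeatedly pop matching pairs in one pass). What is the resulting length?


Input: bedcbdbe
Stack-based adjacent duplicate removal:
  Read 'b': push. Stack: b
  Read 'e': push. Stack: be
  Read 'd': push. Stack: bed
  Read 'c': push. Stack: bedc
  Read 'b': push. Stack: bedcb
  Read 'd': push. Stack: bedcbd
  Read 'b': push. Stack: bedcbdb
  Read 'e': push. Stack: bedcbdbe
Final stack: "bedcbdbe" (length 8)

8


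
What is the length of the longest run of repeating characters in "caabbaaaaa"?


Input: "caabbaaaaa"
Scanning for longest run:
  Position 1 ('a'): new char, reset run to 1
  Position 2 ('a'): continues run of 'a', length=2
  Position 3 ('b'): new char, reset run to 1
  Position 4 ('b'): continues run of 'b', length=2
  Position 5 ('a'): new char, reset run to 1
  Position 6 ('a'): continues run of 'a', length=2
  Position 7 ('a'): continues run of 'a', length=3
  Position 8 ('a'): continues run of 'a', length=4
  Position 9 ('a'): continues run of 'a', length=5
Longest run: 'a' with length 5

5


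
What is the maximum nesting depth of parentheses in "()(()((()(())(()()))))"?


Input: "()(()((()(())(()()))))"
Tracking depth:
  Position 0 '(': depth becomes 1
  Position 1 ')': depth becomes 0
  Position 2 '(': depth becomes 1
  Position 3 '(': depth becomes 2
  Position 4 ')': depth becomes 1
  Position 5 '(': depth becomes 2
  Position 6 '(': depth becomes 3
  Position 7 '(': depth becomes 4
  Position 8 ')': depth becomes 3
  Position 9 '(': depth becomes 4
  Position 10 '(': depth becomes 5
  Position 11 ')': depth becomes 4
  Position 12 ')': depth becomes 3
  Position 13 '(': depth becomes 4
  Position 14 '(': depth becomes 5
  Position 15 ')': depth becomes 4
  Position 16 '(': depth becomes 5
  Position 17 ')': depth becomes 4
  Position 18 ')': depth becomes 3
  Position 19 ')': depth becomes 2
  Position 20 ')': depth becomes 1
  Position 21 ')': depth becomes 0
Maximum depth reached: 5

5


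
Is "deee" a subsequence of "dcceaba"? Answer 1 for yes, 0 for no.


Check if "deee" is a subsequence of "dcceaba"
Greedy scan:
  Position 0 ('d'): matches sub[0] = 'd'
  Position 1 ('c'): no match needed
  Position 2 ('c'): no match needed
  Position 3 ('e'): matches sub[1] = 'e'
  Position 4 ('a'): no match needed
  Position 5 ('b'): no match needed
  Position 6 ('a'): no match needed
Only matched 2/4 characters => not a subsequence

0


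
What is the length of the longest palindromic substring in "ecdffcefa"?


Input: "ecdffcefa"
Checking substrings for palindromes:
  [3:5] "ff" (len 2) => palindrome
Longest palindromic substring: "ff" with length 2

2


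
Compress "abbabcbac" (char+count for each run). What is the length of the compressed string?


Input: abbabcbac
Runs:
  'a' x 1 => "a1"
  'b' x 2 => "b2"
  'a' x 1 => "a1"
  'b' x 1 => "b1"
  'c' x 1 => "c1"
  'b' x 1 => "b1"
  'a' x 1 => "a1"
  'c' x 1 => "c1"
Compressed: "a1b2a1b1c1b1a1c1"
Compressed length: 16

16


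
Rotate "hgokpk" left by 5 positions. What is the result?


Input: "hgokpk", rotate left by 5
First 5 characters: "hgokp"
Remaining characters: "k"
Concatenate remaining + first: "k" + "hgokp" = "khgokp"

khgokp


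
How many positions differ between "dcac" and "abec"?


Comparing "dcac" and "abec" position by position:
  Position 0: 'd' vs 'a' => DIFFER
  Position 1: 'c' vs 'b' => DIFFER
  Position 2: 'a' vs 'e' => DIFFER
  Position 3: 'c' vs 'c' => same
Positions that differ: 3

3


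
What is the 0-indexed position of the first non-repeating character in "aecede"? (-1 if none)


Input: aecede
Character frequencies:
  'a': 1
  'c': 1
  'd': 1
  'e': 3
Scanning left to right for freq == 1:
  Position 0 ('a'): unique! => answer = 0

0


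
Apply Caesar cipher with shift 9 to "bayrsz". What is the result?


Caesar cipher: shift "bayrsz" by 9
  'b' (pos 1) + 9 = pos 10 = 'k'
  'a' (pos 0) + 9 = pos 9 = 'j'
  'y' (pos 24) + 9 = pos 7 = 'h'
  'r' (pos 17) + 9 = pos 0 = 'a'
  's' (pos 18) + 9 = pos 1 = 'b'
  'z' (pos 25) + 9 = pos 8 = 'i'
Result: kjhabi

kjhabi


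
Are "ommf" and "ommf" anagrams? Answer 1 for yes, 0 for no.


Strings: "ommf", "ommf"
Sorted first:  fmmo
Sorted second: fmmo
Sorted forms match => anagrams

1


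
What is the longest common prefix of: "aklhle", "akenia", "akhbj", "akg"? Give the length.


Words: aklhle, akenia, akhbj, akg
  Position 0: all 'a' => match
  Position 1: all 'k' => match
  Position 2: ('l', 'e', 'h', 'g') => mismatch, stop
LCP = "ak" (length 2)

2


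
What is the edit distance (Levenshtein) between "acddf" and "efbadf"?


Computing edit distance: "acddf" -> "efbadf"
DP table:
           e    f    b    a    d    f
      0    1    2    3    4    5    6
  a   1    1    2    3    3    4    5
  c   2    2    2    3    4    4    5
  d   3    3    3    3    4    4    5
  d   4    4    4    4    4    4    5
  f   5    5    4    5    5    5    4
Edit distance = dp[5][6] = 4

4


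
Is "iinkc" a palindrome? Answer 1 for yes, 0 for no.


Input: iinkc
Reversed: cknii
  Compare pos 0 ('i') with pos 4 ('c'): MISMATCH
  Compare pos 1 ('i') with pos 3 ('k'): MISMATCH
Result: not a palindrome

0


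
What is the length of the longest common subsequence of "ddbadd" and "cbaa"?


LCS of "ddbadd" and "cbaa"
DP table:
           c    b    a    a
      0    0    0    0    0
  d   0    0    0    0    0
  d   0    0    0    0    0
  b   0    0    1    1    1
  a   0    0    1    2    2
  d   0    0    1    2    2
  d   0    0    1    2    2
LCS length = dp[6][4] = 2

2


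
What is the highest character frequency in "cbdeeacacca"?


Input: cbdeeacacca
Character counts:
  'a': 3
  'b': 1
  'c': 4
  'd': 1
  'e': 2
Maximum frequency: 4

4


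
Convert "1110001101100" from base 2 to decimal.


Input: "1110001101100" in base 2
Positional expansion:
  Digit '1' (value 1) x 2^12 = 4096
  Digit '1' (value 1) x 2^11 = 2048
  Digit '1' (value 1) x 2^10 = 1024
  Digit '0' (value 0) x 2^9 = 0
  Digit '0' (value 0) x 2^8 = 0
  Digit '0' (value 0) x 2^7 = 0
  Digit '1' (value 1) x 2^6 = 64
  Digit '1' (value 1) x 2^5 = 32
  Digit '0' (value 0) x 2^4 = 0
  Digit '1' (value 1) x 2^3 = 8
  Digit '1' (value 1) x 2^2 = 4
  Digit '0' (value 0) x 2^1 = 0
  Digit '0' (value 0) x 2^0 = 0
Sum = 7276

7276


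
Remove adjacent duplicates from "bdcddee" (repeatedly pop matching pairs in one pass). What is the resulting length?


Input: bdcddee
Stack-based adjacent duplicate removal:
  Read 'b': push. Stack: b
  Read 'd': push. Stack: bd
  Read 'c': push. Stack: bdc
  Read 'd': push. Stack: bdcd
  Read 'd': matches stack top 'd' => pop. Stack: bdc
  Read 'e': push. Stack: bdce
  Read 'e': matches stack top 'e' => pop. Stack: bdc
Final stack: "bdc" (length 3)

3


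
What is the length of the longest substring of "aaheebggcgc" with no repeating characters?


Input: "aaheebggcgc"
Sliding window (track last position of each char):
  Position 0 ('a'): window [0,0] length 1 -- new best
  Position 1 ('a'): repeat (last at 0), move window start to 1
  Position 1 ('a'): window [1,1] length 1
  Position 2 ('h'): window [1,2] length 2 -- new best
  Position 3 ('e'): window [1,3] length 3 -- new best
  Position 4 ('e'): repeat (last at 3), move window start to 4
  Position 4 ('e'): window [4,4] length 1
  Position 5 ('b'): window [4,5] length 2
  Position 6 ('g'): window [4,6] length 3
  Position 7 ('g'): repeat (last at 6), move window start to 7
  Position 7 ('g'): window [7,7] length 1
  Position 8 ('c'): window [7,8] length 2
  Position 9 ('g'): repeat (last at 7), move window start to 8
  Position 9 ('g'): window [8,9] length 2
  Position 10 ('c'): repeat (last at 8), move window start to 9
  Position 10 ('c'): window [9,10] length 2
Longest substring with no repeats: "ahe" with length 3

3


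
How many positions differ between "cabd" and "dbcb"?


Comparing "cabd" and "dbcb" position by position:
  Position 0: 'c' vs 'd' => DIFFER
  Position 1: 'a' vs 'b' => DIFFER
  Position 2: 'b' vs 'c' => DIFFER
  Position 3: 'd' vs 'b' => DIFFER
Positions that differ: 4

4


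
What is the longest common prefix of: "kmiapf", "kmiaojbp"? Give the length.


Words: kmiapf, kmiaojbp
  Position 0: all 'k' => match
  Position 1: all 'm' => match
  Position 2: all 'i' => match
  Position 3: all 'a' => match
  Position 4: ('p', 'o') => mismatch, stop
LCP = "kmia" (length 4)

4


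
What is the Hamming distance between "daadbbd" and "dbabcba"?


Comparing "daadbbd" and "dbabcba" position by position:
  Position 0: 'd' vs 'd' => same
  Position 1: 'a' vs 'b' => differ
  Position 2: 'a' vs 'a' => same
  Position 3: 'd' vs 'b' => differ
  Position 4: 'b' vs 'c' => differ
  Position 5: 'b' vs 'b' => same
  Position 6: 'd' vs 'a' => differ
Total differences (Hamming distance): 4

4


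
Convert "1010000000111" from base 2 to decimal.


Input: "1010000000111" in base 2
Positional expansion:
  Digit '1' (value 1) x 2^12 = 4096
  Digit '0' (value 0) x 2^11 = 0
  Digit '1' (value 1) x 2^10 = 1024
  Digit '0' (value 0) x 2^9 = 0
  Digit '0' (value 0) x 2^8 = 0
  Digit '0' (value 0) x 2^7 = 0
  Digit '0' (value 0) x 2^6 = 0
  Digit '0' (value 0) x 2^5 = 0
  Digit '0' (value 0) x 2^4 = 0
  Digit '0' (value 0) x 2^3 = 0
  Digit '1' (value 1) x 2^2 = 4
  Digit '1' (value 1) x 2^1 = 2
  Digit '1' (value 1) x 2^0 = 1
Sum = 5127

5127


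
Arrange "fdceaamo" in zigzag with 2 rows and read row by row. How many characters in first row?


Zigzag "fdceaamo" into 2 rows:
Placing characters:
  'f' => row 0
  'd' => row 1
  'c' => row 0
  'e' => row 1
  'a' => row 0
  'a' => row 1
  'm' => row 0
  'o' => row 1
Rows:
  Row 0: "fcam"
  Row 1: "deao"
First row length: 4

4


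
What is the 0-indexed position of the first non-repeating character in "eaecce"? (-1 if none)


Input: eaecce
Character frequencies:
  'a': 1
  'c': 2
  'e': 3
Scanning left to right for freq == 1:
  Position 0 ('e'): freq=3, skip
  Position 1 ('a'): unique! => answer = 1

1


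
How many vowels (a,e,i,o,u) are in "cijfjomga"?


Input: cijfjomga
Checking each character:
  'c' at position 0: consonant
  'i' at position 1: vowel (running total: 1)
  'j' at position 2: consonant
  'f' at position 3: consonant
  'j' at position 4: consonant
  'o' at position 5: vowel (running total: 2)
  'm' at position 6: consonant
  'g' at position 7: consonant
  'a' at position 8: vowel (running total: 3)
Total vowels: 3

3


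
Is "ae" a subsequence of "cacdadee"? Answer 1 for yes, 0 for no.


Check if "ae" is a subsequence of "cacdadee"
Greedy scan:
  Position 0 ('c'): no match needed
  Position 1 ('a'): matches sub[0] = 'a'
  Position 2 ('c'): no match needed
  Position 3 ('d'): no match needed
  Position 4 ('a'): no match needed
  Position 5 ('d'): no match needed
  Position 6 ('e'): matches sub[1] = 'e'
  Position 7 ('e'): no match needed
All 2 characters matched => is a subsequence

1


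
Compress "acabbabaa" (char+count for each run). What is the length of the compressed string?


Input: acabbabaa
Runs:
  'a' x 1 => "a1"
  'c' x 1 => "c1"
  'a' x 1 => "a1"
  'b' x 2 => "b2"
  'a' x 1 => "a1"
  'b' x 1 => "b1"
  'a' x 2 => "a2"
Compressed: "a1c1a1b2a1b1a2"
Compressed length: 14

14


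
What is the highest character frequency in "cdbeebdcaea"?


Input: cdbeebdcaea
Character counts:
  'a': 2
  'b': 2
  'c': 2
  'd': 2
  'e': 3
Maximum frequency: 3

3


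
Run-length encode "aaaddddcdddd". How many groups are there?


Input: aaaddddcdddd
Scanning for consecutive runs:
  Group 1: 'a' x 3 (positions 0-2)
  Group 2: 'd' x 4 (positions 3-6)
  Group 3: 'c' x 1 (positions 7-7)
  Group 4: 'd' x 4 (positions 8-11)
Total groups: 4

4


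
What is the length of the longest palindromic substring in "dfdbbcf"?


Input: "dfdbbcf"
Checking substrings for palindromes:
  [0:3] "dfd" (len 3) => palindrome
  [3:5] "bb" (len 2) => palindrome
Longest palindromic substring: "dfd" with length 3

3


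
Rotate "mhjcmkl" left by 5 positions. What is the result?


Input: "mhjcmkl", rotate left by 5
First 5 characters: "mhjcm"
Remaining characters: "kl"
Concatenate remaining + first: "kl" + "mhjcm" = "klmhjcm"

klmhjcm


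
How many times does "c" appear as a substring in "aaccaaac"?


Searching for "c" in "aaccaaac"
Scanning each position:
  Position 0: "a" => no
  Position 1: "a" => no
  Position 2: "c" => MATCH
  Position 3: "c" => MATCH
  Position 4: "a" => no
  Position 5: "a" => no
  Position 6: "a" => no
  Position 7: "c" => MATCH
Total occurrences: 3

3


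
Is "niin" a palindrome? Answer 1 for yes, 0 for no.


Input: niin
Reversed: niin
  Compare pos 0 ('n') with pos 3 ('n'): match
  Compare pos 1 ('i') with pos 2 ('i'): match
Result: palindrome

1
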